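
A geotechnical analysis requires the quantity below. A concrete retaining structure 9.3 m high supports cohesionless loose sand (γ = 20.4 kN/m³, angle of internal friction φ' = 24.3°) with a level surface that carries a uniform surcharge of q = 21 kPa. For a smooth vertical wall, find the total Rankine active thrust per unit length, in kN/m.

K_a = tan²(45° − φ/2) = 0.4169.
Soil triangle: ½ K_a γ H² = 0.5×0.4169×20.4×9.3² = 367.8 kN/m.
Surcharge rectangle: K_a q H = 0.4169×21×9.3 = 81.42 kN/m.
Total = 367.8 + 81.42 = 449.2 kN/m.

449 kN/m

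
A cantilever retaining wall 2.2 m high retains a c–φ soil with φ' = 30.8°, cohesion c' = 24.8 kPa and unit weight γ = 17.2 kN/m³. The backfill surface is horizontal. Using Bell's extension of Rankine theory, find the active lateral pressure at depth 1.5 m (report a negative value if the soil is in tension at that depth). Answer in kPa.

K_a = (1 − sin φ)/(1 + sin φ) = 0.3227.
σ_a = K_a γ z − 2c√K_a = 0.3227×17.2×1.5 − 2×24.8×0.5681 = -19.85 kPa.

-19.9 kPa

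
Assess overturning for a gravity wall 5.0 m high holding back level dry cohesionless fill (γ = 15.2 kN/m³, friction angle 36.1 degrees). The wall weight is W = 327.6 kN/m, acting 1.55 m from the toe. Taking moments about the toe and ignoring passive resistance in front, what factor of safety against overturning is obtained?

6.20

K_a = tan²(45° − 36.1°/2) = 0.2585.
P_a = ½K_aγH² = 0.5×0.2585×15.2×5.0² = 49.11 kN/m, acting at H/3 = 1.667 m above the base.
Overturning moment M_o = P_a × H/3 = 49.11 × 1.667 = 81.86.
Resisting moment M_r = W × 1.55 = 327.6 × 1.55 = 507.8.
FS_overturning = M_r/M_o = 507.8/81.86 = 6.203.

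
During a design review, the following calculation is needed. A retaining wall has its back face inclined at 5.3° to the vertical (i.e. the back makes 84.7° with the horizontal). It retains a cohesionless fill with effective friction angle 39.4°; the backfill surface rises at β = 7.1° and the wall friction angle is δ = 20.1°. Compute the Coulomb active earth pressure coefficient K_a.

0.261

K_a = sin²(α+φ) / [sin²α · sin(α−δ) · (1 + √{sin(φ+δ)sin(φ−β) / (sin(α−δ)sin(α+β))})²].
With α = 84.7°, φ = 39.4°, δ = 20.1°, β = 7.1°: K_a = 0.2606.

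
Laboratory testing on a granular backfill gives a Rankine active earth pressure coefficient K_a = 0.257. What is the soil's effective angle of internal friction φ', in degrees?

K_a = tan²(45° − φ/2) ⇒ 45° − φ/2 = arctan(√0.257) = 26.88°.
φ = 2(45° − 26.88°) = 36.23°.

36.2°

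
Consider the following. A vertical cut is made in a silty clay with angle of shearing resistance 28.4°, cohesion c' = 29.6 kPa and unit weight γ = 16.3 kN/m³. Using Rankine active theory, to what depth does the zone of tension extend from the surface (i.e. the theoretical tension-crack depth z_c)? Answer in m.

6.09 m

K_a = tan²(45° − 28.4°/2) = 0.3554; √K_a = 0.5961.
The active pressure is zero where K_a γ z = 2c√K_a, so z_c = 2c/(γ√K_a) = 2×29.6/(16.3×0.5961) = 6.093 m.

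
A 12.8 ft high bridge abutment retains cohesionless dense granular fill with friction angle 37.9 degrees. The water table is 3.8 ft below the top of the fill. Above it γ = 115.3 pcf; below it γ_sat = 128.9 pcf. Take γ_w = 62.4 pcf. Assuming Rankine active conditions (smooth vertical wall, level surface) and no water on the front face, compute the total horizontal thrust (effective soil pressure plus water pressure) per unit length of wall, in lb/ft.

4310 lb/ft

K_a = tan²(45° − φ/2) = 0.2389.
γ' = 128.9 − 62.4 = 66.50 pcf. Depth below WT = 9.0 ft.
σ'_h at WT = K_a γ d_w = 104.7 psf; at base = 104.7 + K_a γ' × 9.0 = 247.7 psf.
P₁ (0–3.8 ft) = ½×104.7×3.8 = 198.9. P₂ (3.8–12.8 ft) = ½(104.7+247.7)×9.0 = 1586.
P_w = ½ γ_w h₂² = 0.5×62.4×9.0² = 2527. Total = 198.9+1586+2527 = 4312 lb/ft.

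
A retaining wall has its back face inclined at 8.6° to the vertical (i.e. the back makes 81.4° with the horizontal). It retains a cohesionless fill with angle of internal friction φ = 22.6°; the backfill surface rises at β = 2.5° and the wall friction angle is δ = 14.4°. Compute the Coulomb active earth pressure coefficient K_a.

K_a = sin²(α+φ) / [sin²α · sin(α−δ) · (1 + √{sin(φ+δ)sin(φ−β) / (sin(α−δ)sin(α+β))})²].
With α = 81.4°, φ = 22.6°, δ = 14.4°, β = 2.5°: K_a = 0.4806.

0.481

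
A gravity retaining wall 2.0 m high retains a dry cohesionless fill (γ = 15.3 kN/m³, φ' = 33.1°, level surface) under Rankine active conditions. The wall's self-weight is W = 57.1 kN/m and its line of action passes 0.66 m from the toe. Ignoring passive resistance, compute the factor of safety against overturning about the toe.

6.29

K_a = tan²(45° − 33.1°/2) = 0.2936.
P_a = ½K_aγH² = 0.5×0.2936×15.3×2.0² = 8.983 kN/m, acting at H/3 = 0.6667 m above the base.
Overturning moment M_o = P_a × H/3 = 8.983 × 0.6667 = 5.989.
Resisting moment M_r = W × 0.66 = 57.1 × 0.66 = 37.69.
FS_overturning = M_r/M_o = 37.69/5.989 = 6.293.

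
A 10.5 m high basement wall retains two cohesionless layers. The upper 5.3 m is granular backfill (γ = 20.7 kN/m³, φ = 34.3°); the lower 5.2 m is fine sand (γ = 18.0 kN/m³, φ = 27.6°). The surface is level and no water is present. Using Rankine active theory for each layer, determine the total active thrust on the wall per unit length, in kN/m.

380 kN/m

K_a1 = tan²(45°−34.3°/2) = 0.2792; K_a2 = tan²(45°−27.6°/2) = 0.3668.
Layer 1: σ at base = K_a1 γ₁ h₁ = 30.63 kPa; P₁ = ½×30.63×5.3 = 81.16.
Layer 2: σ_v at top = γ₁h₁ = 109.7; σ_h top = K_a2×109.7 = 40.24; σ_h base = K_a2×(109.7+18.0×5.2) = 74.57.
P₂ = ½(40.24+74.57)×5.2 = 298.5. Total P_a = 81.16+298.5 = 379.7 kN/m.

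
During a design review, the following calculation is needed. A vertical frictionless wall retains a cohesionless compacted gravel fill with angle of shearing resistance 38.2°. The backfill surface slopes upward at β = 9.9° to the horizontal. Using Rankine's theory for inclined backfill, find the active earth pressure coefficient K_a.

K_a = cos β · (cos β − √(cos²β − cos²φ)) / (cos β + √(cos²β − cos²φ)).
cos β = 0.9851, cos φ = 0.7859, √(cos²β − cos²φ) = 0.5940.
K_a = 0.9851 × (0.9851 − 0.5940)/(0.9851 + 0.5940) = 0.2440.

0.244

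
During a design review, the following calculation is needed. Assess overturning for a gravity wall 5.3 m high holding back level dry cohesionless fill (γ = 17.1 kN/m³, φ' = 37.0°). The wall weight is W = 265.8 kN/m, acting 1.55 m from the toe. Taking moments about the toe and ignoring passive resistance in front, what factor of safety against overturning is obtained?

3.91

K_a = tan²(45° − 37.0°/2) = 0.2486.
P_a = ½K_aγH² = 0.5×0.2486×17.1×5.3² = 59.70 kN/m, acting at H/3 = 1.767 m above the base.
Overturning moment M_o = P_a × H/3 = 59.70 × 1.767 = 105.5.
Resisting moment M_r = W × 1.55 = 265.8 × 1.55 = 412.0.
FS_overturning = M_r/M_o = 412.0/105.5 = 3.906.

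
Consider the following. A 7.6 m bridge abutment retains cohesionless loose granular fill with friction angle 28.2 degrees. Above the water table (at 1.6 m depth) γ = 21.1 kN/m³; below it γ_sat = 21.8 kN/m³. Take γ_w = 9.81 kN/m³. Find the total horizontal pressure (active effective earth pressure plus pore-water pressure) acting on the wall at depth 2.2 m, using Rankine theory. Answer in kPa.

K_a = (1 − sin φ)/(1 + sin φ) = 0.3582.
γ' = 21.8 − 9.81 = 11.99 kN/m³.
Effective vertical stress at 2.2 m: σ'_v = 21.1×1.6 + 11.99×0.600 = 40.95 kPa.
σ'_h = K_a σ'_v = 0.3582 × 40.95 = 14.67 kPa; u = γ_w × 0.600 = 5.886 kPa.
Total σ_h = 14.67 + 5.886 = 20.56 kPa.

20.6 kPa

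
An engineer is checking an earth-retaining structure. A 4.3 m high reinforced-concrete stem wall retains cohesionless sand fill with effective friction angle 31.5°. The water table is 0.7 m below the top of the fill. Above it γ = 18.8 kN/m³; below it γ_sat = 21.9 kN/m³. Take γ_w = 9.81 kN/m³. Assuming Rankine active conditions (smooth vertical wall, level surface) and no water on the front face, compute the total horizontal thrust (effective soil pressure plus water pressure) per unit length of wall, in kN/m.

104 kN/m

K_a = tan²(45° − φ/2) = 0.3136.
γ' = 21.9 − 9.81 = 12.09 kN/m³. Depth below WT = 3.6 m.
σ'_h at WT = K_a γ d_w = 4.127 kPa; at base = 4.127 + K_a γ' × 3.6 = 17.78 kPa.
P₁ (0–0.7 m) = ½×4.127×0.7 = 1.445. P₂ (0.7–4.3 m) = ½(4.127+17.78)×3.6 = 39.43.
P_w = ½ γ_w h₂² = 0.5×9.81×3.6² = 63.57. Total = 1.445+39.43+63.57 = 104.4 kN/m.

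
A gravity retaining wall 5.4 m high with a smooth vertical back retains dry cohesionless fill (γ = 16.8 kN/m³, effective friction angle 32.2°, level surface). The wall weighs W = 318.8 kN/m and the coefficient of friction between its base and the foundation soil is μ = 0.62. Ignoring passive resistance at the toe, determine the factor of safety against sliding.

2.65

K_a = tan²(45° − 32.2°/2) = 0.3047.
P_a = ½K_aγH² = 0.5×0.3047×16.8×5.4² = 74.64 kN/m, acting at H/3 = 1.800 m above the base.
FS_sliding = μW / P_a = 0.62×318.8 / 74.64 = 2.648.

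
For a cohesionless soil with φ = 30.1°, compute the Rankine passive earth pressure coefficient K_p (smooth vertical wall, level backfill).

3.01

K_p = (1 + sin φ)/(1 − sin φ) = tan²(45° + 30.1°/2) = 3.012.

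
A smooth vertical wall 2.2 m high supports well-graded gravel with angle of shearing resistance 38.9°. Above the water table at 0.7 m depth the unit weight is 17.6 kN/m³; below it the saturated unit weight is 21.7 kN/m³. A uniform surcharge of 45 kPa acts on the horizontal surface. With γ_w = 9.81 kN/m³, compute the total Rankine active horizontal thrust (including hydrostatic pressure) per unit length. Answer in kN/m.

41.9 kN/m

K_a = tan²(45° − φ/2) = 0.2285.
γ' = 21.7 − 9.81 = 11.89 kN/m³. h₂ = H − d_w = 1.5 m.
σ'_h: at surface K_a·q = 10.28; at WT K_a(q+γd_w) = 13.10; at base K_a(q+γd_w+γ'h₂) = 17.18 kPa.
P₁ = ½(10.28+13.10)×0.7 = 8.184; P₂ = ½(13.10+17.18)×1.5 = 22.71; P_w = ½γ_w h₂² = 11.04.
Total = 8.184+22.71+11.04 = 41.93 kN/m.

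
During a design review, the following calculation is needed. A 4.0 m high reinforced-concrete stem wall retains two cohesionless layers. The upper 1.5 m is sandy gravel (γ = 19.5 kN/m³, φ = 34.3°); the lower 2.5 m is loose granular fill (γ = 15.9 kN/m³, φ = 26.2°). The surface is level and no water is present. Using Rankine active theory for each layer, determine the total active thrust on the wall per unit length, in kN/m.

53.7 kN/m

K_a1 = tan²(45°−34.3°/2) = 0.2792; K_a2 = tan²(45°−26.2°/2) = 0.3874.
Layer 1: σ at base = K_a1 γ₁ h₁ = 8.165 kPa; P₁ = ½×8.165×1.5 = 6.124.
Layer 2: σ_v at top = γ₁h₁ = 29.25; σ_h top = K_a2×29.25 = 11.33; σ_h base = K_a2×(29.25+15.9×2.5) = 26.73.
P₂ = ½(11.33+26.73)×2.5 = 47.58. Total P_a = 6.124+47.58 = 53.71 kN/m.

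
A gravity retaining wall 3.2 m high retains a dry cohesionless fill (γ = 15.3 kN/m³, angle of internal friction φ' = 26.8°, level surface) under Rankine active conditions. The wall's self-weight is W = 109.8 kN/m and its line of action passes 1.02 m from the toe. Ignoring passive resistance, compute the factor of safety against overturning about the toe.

K_a = tan²(45° − 26.8°/2) = 0.3785.
P_a = ½K_aγH² = 0.5×0.3785×15.3×3.2² = 29.65 kN/m, acting at H/3 = 1.067 m above the base.
Overturning moment M_o = P_a × H/3 = 29.65 × 1.067 = 31.62.
Resisting moment M_r = W × 1.02 = 109.8 × 1.02 = 112.0.
FS_overturning = M_r/M_o = 112.0/31.62 = 3.541.

3.54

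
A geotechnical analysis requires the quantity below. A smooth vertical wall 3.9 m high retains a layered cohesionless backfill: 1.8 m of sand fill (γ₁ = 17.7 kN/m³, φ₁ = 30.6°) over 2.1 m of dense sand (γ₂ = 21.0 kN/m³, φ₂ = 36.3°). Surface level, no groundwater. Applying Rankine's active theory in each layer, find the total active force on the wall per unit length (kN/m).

38.3 kN/m

K_a1 = tan²(45°−30.6°/2) = 0.3253; K_a2 = tan²(45°−36.3°/2) = 0.2563.
Layer 1: σ at base = K_a1 γ₁ h₁ = 10.37 kPa; P₁ = ½×10.37×1.8 = 9.329.
Layer 2: σ_v at top = γ₁h₁ = 31.86; σ_h top = K_a2×31.86 = 8.165; σ_h base = K_a2×(31.86+21.0×2.1) = 19.47.
P₂ = ½(8.165+19.47)×2.1 = 29.01. Total P_a = 9.329+29.01 = 38.34 kN/m.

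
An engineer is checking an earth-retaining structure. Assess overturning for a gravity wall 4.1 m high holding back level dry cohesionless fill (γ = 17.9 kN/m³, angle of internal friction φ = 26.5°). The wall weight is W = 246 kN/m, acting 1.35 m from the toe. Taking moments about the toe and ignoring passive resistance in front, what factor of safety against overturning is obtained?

K_a = tan²(45° − 26.5°/2) = 0.3829.
P_a = ½K_aγH² = 0.5×0.3829×17.9×4.1² = 57.61 kN/m, acting at H/3 = 1.367 m above the base.
Overturning moment M_o = P_a × H/3 = 57.61 × 1.367 = 78.74.
Resisting moment M_r = W × 1.35 = 246 × 1.35 = 332.1.
FS_overturning = M_r/M_o = 332.1/78.74 = 4.218.

4.22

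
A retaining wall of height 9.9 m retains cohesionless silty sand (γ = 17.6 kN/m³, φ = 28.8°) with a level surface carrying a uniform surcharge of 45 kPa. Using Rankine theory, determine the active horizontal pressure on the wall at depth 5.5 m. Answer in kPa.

49.6 kPa

K_a = (1 − sin φ)/(1 + sin φ) = 0.3498.
σ_v = γz + q = 17.6 × 5.5 + 45 = 141.8 kPa.
σ_h = K_a σ_v = 0.3498 × 141.8 = 49.59 kPa.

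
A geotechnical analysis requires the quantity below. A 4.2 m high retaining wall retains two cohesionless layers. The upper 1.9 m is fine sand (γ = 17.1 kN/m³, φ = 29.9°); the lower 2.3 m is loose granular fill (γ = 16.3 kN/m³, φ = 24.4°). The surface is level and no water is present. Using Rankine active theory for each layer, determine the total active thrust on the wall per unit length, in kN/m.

K_a1 = tan²(45°−29.9°/2) = 0.3347; K_a2 = tan²(45°−24.4°/2) = 0.4153.
Layer 1: σ at base = K_a1 γ₁ h₁ = 10.87 kPa; P₁ = ½×10.87×1.9 = 10.33.
Layer 2: σ_v at top = γ₁h₁ = 32.49; σ_h top = K_a2×32.49 = 13.49; σ_h base = K_a2×(32.49+16.3×2.3) = 29.06.
P₂ = ½(13.49+29.06)×2.3 = 48.94. Total P_a = 10.33+48.94 = 59.27 kN/m.

59.3 kN/m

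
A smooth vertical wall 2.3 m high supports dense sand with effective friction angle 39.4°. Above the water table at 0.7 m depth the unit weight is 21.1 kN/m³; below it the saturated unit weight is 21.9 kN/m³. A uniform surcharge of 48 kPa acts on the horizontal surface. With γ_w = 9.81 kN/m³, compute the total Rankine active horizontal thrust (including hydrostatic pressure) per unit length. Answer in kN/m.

47.1 kN/m

K_a = tan²(45° − φ/2) = 0.2234.
γ' = 21.9 − 9.81 = 12.09 kN/m³. h₂ = H − d_w = 1.6 m.
σ'_h: at surface K_a·q = 10.73; at WT K_a(q+γd_w) = 14.03; at base K_a(q+γd_w+γ'h₂) = 18.35 kPa.
P₁ = ½(10.73+14.03)×0.7 = 8.663; P₂ = ½(14.03+18.35)×1.6 = 25.90; P_w = ½γ_w h₂² = 12.56.
Total = 8.663+25.90+12.56 = 47.12 kN/m.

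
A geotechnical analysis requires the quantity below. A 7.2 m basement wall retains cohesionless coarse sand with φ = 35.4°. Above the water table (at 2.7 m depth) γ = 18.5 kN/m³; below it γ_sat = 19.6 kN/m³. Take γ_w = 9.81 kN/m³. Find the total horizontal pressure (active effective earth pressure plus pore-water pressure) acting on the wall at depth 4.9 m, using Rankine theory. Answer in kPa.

40.6 kPa

K_a = (1 − sin φ)/(1 + sin φ) = 0.2664.
γ' = 19.6 − 9.81 = 9.790 kN/m³.
Effective vertical stress at 4.9 m: σ'_v = 18.5×2.7 + 9.790×2.20 = 71.49 kPa.
σ'_h = K_a σ'_v = 0.2664 × 71.49 = 19.04 kPa; u = γ_w × 2.20 = 21.58 kPa.
Total σ_h = 19.04 + 21.58 = 40.63 kPa.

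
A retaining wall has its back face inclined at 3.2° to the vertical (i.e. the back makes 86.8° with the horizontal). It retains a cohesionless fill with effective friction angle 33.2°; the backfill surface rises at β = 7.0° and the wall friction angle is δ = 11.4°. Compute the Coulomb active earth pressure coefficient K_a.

K_a = sin²(α+φ) / [sin²α · sin(α−δ) · (1 + √{sin(φ+δ)sin(φ−β) / (sin(α−δ)sin(α+β))})²].
With α = 86.8°, φ = 33.2°, δ = 11.4°, β = 7.0°: K_a = 0.3168.

0.317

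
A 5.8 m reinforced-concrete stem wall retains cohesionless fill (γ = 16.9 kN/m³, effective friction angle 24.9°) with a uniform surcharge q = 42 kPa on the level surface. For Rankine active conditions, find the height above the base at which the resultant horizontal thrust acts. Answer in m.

2.38 m

K_a = 0.4074.
Triangular part P₁ = ½K_aγH² = 115.8 at H/3 = 1.933 m; rectangular part P₂ = K_a q H = 99.25 at H/2 = 2.900 m.
ȳ = (P₁·1.933 + P₂·2.900)/(P₁+P₂) = 2.379 m.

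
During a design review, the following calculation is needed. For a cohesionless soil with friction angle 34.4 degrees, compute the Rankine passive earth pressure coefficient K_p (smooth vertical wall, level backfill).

3.60

K_p = (1 + sin φ)/(1 − sin φ) = tan²(45° + 34.4°/2) = 3.597.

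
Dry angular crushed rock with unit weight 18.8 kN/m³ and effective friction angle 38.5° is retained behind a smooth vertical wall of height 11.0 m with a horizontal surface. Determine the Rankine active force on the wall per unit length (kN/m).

265 kN/m

K_a = tan²(45° − φ/2) = 0.2327.
P_a = ½ K_a γ H² = 0.5 × 0.2327 × 18.8 × 11.0² = 264.6 kN/m.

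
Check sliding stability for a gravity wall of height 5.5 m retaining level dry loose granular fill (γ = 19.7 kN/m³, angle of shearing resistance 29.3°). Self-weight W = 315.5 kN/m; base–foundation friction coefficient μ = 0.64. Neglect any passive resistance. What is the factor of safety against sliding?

K_a = tan²(45° − 29.3°/2) = 0.3428.
P_a = ½K_aγH² = 0.5×0.3428×19.7×5.5² = 102.2 kN/m, acting at H/3 = 1.833 m above the base.
FS_sliding = μW / P_a = 0.64×315.5 / 102.2 = 1.977.

1.98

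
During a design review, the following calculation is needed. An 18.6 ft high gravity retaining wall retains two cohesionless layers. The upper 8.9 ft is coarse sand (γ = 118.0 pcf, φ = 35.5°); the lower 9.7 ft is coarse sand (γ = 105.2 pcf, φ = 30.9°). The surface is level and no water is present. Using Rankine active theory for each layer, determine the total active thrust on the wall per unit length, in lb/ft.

K_a1 = tan²(45°−35.5°/2) = 0.2653; K_a2 = tan²(45°−30.9°/2) = 0.3214.
Layer 1: σ at base = K_a1 γ₁ h₁ = 278.6 psf; P₁ = ½×278.6×8.9 = 1240.
Layer 2: σ_v at top = γ₁h₁ = 1050; σ_h top = K_a2×1050 = 337.5; σ_h base = K_a2×(1050+105.2×9.7) = 665.5.
P₂ = ½(337.5+665.5)×9.7 = 4865. Total P_a = 1240+4865 = 6104 lb/ft.

6100 lb/ft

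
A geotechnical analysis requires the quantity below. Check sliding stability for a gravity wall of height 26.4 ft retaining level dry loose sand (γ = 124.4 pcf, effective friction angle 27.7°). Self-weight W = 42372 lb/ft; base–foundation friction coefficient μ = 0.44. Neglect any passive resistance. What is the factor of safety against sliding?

1.18

K_a = tan²(45° − 27.7°/2) = 0.3653.
P_a = ½K_aγH² = 0.5×0.3653×124.4×26.4² = 15840 lb/ft, acting at H/3 = 8.800 ft above the base.
FS_sliding = μW / P_a = 0.44×42372 / 15840 = 1.177.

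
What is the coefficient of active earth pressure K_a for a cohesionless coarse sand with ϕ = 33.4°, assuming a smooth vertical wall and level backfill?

0.290

K_a = tan²(45° − φ/2) = tan²(28.30°) = 0.2899.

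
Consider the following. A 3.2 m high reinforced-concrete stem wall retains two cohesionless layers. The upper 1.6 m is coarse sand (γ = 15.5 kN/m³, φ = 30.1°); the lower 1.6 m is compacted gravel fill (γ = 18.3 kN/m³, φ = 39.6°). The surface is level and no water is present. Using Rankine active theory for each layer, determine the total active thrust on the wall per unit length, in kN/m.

K_a1 = tan²(45°−30.1°/2) = 0.3320; K_a2 = tan²(45°−39.6°/2) = 0.2214.
Layer 1: σ at base = K_a1 γ₁ h₁ = 8.233 kPa; P₁ = ½×8.233×1.6 = 6.587.
Layer 2: σ_v at top = γ₁h₁ = 24.80; σ_h top = K_a2×24.80 = 5.491; σ_h base = K_a2×(24.80+18.3×1.6) = 11.97.
P₂ = ½(5.491+11.97)×1.6 = 13.97. Total P_a = 6.587+13.97 = 20.56 kN/m.

20.6 kN/m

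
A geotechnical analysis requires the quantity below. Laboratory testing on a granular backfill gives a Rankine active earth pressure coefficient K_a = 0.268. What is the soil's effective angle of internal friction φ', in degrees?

K_a = tan²(45° − φ/2) ⇒ 45° − φ/2 = arctan(√0.268) = 27.37°.
φ = 2(45° − 27.37°) = 35.26°.

35.3°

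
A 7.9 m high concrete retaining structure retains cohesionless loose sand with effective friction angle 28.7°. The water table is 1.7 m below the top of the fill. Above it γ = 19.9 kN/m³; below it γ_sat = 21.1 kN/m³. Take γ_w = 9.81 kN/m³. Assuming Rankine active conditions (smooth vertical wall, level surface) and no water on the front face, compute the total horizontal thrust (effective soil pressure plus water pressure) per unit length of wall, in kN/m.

K_a = tan²(45° − φ/2) = 0.3511.
γ' = 21.1 − 9.81 = 11.29 kN/m³. Depth below WT = 6.2 m.
σ'_h at WT = K_a γ d_w = 11.88 kPa; at base = 11.88 + K_a γ' × 6.2 = 36.46 kPa.
P₁ (0–1.7 m) = ½×11.88×1.7 = 10.10. P₂ (1.7–7.9 m) = ½(11.88+36.46)×6.2 = 149.8.
P_w = ½ γ_w h₂² = 0.5×9.81×6.2² = 188.5. Total = 10.10+149.8+188.5 = 348.5 kN/m.

348 kN/m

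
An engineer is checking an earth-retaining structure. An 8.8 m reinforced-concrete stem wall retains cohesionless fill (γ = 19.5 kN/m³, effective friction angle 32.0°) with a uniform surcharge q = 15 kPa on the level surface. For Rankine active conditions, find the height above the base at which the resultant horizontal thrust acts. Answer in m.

3.15 m

K_a = 0.3073.
Triangular part P₁ = ½K_aγH² = 232.0 at H/3 = 2.933 m; rectangular part P₂ = K_a q H = 40.56 at H/2 = 4.400 m.
ȳ = (P₁·2.933 + P₂·4.400)/(P₁+P₂) = 3.152 m.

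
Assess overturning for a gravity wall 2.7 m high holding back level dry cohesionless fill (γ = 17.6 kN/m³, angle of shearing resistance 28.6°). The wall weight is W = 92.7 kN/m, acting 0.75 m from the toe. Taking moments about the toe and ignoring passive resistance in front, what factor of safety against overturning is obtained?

K_a = tan²(45° − 28.6°/2) = 0.3525.
P_a = ½K_aγH² = 0.5×0.3525×17.6×2.7² = 22.62 kN/m, acting at H/3 = 0.9000 m above the base.
Overturning moment M_o = P_a × H/3 = 22.62 × 0.9000 = 20.35.
Resisting moment M_r = W × 0.75 = 92.7 × 0.75 = 69.53.
FS_overturning = M_r/M_o = 69.53/20.35 = 3.416.

3.42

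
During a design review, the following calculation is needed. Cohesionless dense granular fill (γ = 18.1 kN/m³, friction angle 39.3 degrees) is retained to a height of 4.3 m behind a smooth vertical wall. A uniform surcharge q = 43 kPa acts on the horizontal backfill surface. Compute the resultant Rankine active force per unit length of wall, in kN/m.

79.1 kN/m

K_a = tan²(45° − φ/2) = 0.2245.
Soil triangle: ½ K_a γ H² = 0.5×0.2245×18.1×4.3² = 37.56 kN/m.
Surcharge rectangle: K_a q H = 0.2245×43×4.3 = 41.50 kN/m.
Total = 37.56 + 41.50 = 79.06 kN/m.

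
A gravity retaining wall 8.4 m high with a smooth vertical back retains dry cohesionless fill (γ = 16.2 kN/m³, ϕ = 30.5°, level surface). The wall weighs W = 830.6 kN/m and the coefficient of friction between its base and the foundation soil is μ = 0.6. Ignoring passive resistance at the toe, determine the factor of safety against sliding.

2.67

K_a = tan²(45° − 30.5°/2) = 0.3267.
P_a = ½K_aγH² = 0.5×0.3267×16.2×8.4² = 186.7 kN/m, acting at H/3 = 2.800 m above the base.
FS_sliding = μW / P_a = 0.6×830.6 / 186.7 = 2.669.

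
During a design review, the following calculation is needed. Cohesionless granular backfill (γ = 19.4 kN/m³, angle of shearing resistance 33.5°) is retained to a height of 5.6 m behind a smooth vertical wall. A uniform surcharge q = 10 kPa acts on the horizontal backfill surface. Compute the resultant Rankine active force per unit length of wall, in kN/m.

104 kN/m

K_a = tan²(45° − φ/2) = 0.2887.
Soil triangle: ½ K_a γ H² = 0.5×0.2887×19.4×5.6² = 87.82 kN/m.
Surcharge rectangle: K_a q H = 0.2887×10×5.6 = 16.17 kN/m.
Total = 87.82 + 16.17 = 104.0 kN/m.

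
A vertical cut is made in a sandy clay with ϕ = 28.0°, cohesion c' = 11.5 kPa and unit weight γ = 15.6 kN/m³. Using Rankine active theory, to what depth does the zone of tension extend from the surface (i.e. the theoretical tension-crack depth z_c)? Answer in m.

2.45 m

K_a = tan²(45° − 28.0°/2) = 0.3610; √K_a = 0.6009.
The active pressure is zero where K_a γ z = 2c√K_a, so z_c = 2c/(γ√K_a) = 2×11.5/(15.6×0.6009) = 2.454 m.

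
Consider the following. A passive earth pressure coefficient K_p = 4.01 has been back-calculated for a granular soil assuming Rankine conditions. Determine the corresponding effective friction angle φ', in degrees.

K_p = (1+sin φ)/(1−sin φ) ⇒ sin φ = (K_p − 1)/(K_p + 1) = 0.6008.
φ = arcsin(0.6008) = 36.93°.

36.9°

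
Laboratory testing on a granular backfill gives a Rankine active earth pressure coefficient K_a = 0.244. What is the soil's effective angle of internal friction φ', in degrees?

37.4°

K_a = tan²(45° − φ/2) ⇒ 45° − φ/2 = arctan(√0.244) = 26.29°.
φ = 2(45° − 26.29°) = 37.42°.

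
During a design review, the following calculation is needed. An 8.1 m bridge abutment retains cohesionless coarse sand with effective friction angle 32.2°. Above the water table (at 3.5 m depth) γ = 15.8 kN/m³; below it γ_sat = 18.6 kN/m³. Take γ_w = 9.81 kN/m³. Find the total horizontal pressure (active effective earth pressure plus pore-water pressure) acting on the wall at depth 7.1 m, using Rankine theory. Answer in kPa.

61.8 kPa

K_a = (1 − sin φ)/(1 + sin φ) = 0.3047.
γ' = 18.6 − 9.81 = 8.790 kN/m³.
Effective vertical stress at 7.1 m: σ'_v = 15.8×3.5 + 8.790×3.60 = 86.94 kPa.
σ'_h = K_a σ'_v = 0.3047 × 86.94 = 26.50 kPa; u = γ_w × 3.60 = 35.32 kPa.
Total σ_h = 26.50 + 35.32 = 61.81 kPa.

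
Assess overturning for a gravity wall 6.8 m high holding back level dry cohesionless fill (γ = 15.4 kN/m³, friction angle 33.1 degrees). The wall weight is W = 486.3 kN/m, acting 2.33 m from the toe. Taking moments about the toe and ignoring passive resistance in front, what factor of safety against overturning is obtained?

4.78

K_a = tan²(45° − 33.1°/2) = 0.2936.
P_a = ½K_aγH² = 0.5×0.2936×15.4×6.8² = 104.5 kN/m, acting at H/3 = 2.267 m above the base.
Overturning moment M_o = P_a × H/3 = 104.5 × 2.267 = 236.9.
Resisting moment M_r = W × 2.33 = 486.3 × 2.33 = 1133.
FS_overturning = M_r/M_o = 1133/236.9 = 4.782.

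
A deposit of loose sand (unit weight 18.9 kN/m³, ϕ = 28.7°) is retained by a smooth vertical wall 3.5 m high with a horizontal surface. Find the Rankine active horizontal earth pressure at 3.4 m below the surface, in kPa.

22.6 kPa

K_a = (1 − sin φ)/(1 + sin φ) = 0.3511.
σ_h = K_a γ z = 0.3511 × 18.9 × 3.4 = 22.56 kPa.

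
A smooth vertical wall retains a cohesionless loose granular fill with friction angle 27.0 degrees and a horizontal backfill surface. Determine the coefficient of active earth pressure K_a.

0.376

K_a = (1 − sin φ)/(1 + sin φ) = (1 − sin 27.0°)/(1 + sin 27.0°) = 0.3755.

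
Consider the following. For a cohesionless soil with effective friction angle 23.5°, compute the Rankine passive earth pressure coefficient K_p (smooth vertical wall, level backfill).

K_p = (1 + sin φ)/(1 − sin φ) = tan²(45° + 23.5°/2) = 2.326.

2.33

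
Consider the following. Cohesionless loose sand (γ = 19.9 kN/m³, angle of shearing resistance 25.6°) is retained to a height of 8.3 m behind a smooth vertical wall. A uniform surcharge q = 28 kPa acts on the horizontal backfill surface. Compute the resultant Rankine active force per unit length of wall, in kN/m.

K_a = tan²(45° − φ/2) = 0.3966.
Soil triangle: ½ K_a γ H² = 0.5×0.3966×19.9×8.3² = 271.8 kN/m.
Surcharge rectangle: K_a q H = 0.3966×28×8.3 = 92.16 kN/m.
Total = 271.8 + 92.16 = 364.0 kN/m.

364 kN/m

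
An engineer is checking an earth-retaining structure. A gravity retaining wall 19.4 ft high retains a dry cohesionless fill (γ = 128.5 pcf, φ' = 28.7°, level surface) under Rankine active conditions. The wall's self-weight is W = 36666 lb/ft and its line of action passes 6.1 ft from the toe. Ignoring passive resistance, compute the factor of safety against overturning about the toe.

4.07

K_a = tan²(45° − 28.7°/2) = 0.3511.
P_a = ½K_aγH² = 0.5×0.3511×128.5×19.4² = 8491 lb/ft, acting at H/3 = 6.467 ft above the base.
Overturning moment M_o = P_a × H/3 = 8491 × 6.467 = 54910.
Resisting moment M_r = W × 6.1 = 36666 × 6.1 = 223700.
FS_overturning = M_r/M_o = 223700/54910 = 4.073.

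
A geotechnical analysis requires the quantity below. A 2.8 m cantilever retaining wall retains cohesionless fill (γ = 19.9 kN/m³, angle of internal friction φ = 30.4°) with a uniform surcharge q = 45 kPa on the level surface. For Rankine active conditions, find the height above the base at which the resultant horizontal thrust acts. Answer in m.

1.22 m

K_a = 0.3280.
Triangular part P₁ = ½K_aγH² = 25.59 at H/3 = 0.9333 m; rectangular part P₂ = K_a q H = 41.33 at H/2 = 1.400 m.
ȳ = (P₁·0.9333 + P₂·1.400)/(P₁+P₂) = 1.222 m.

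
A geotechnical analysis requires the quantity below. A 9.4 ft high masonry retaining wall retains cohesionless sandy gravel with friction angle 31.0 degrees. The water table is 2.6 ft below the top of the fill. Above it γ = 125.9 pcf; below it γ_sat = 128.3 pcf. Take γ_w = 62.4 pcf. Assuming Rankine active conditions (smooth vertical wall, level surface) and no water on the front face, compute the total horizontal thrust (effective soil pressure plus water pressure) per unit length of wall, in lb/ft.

2780 lb/ft

K_a = tan²(45° − φ/2) = 0.3201.
γ' = 128.3 − 62.4 = 65.90 pcf. Depth below WT = 6.8 ft.
σ'_h at WT = K_a γ d_w = 104.8 psf; at base = 104.8 + K_a γ' × 6.8 = 248.2 psf.
P₁ (0–2.6 ft) = ½×104.8×2.6 = 136.2. P₂ (2.6–9.4 ft) = ½(104.8+248.2)×6.8 = 1200.
P_w = ½ γ_w h₂² = 0.5×62.4×6.8² = 1443. Total = 136.2+1200+1443 = 2779 lb/ft.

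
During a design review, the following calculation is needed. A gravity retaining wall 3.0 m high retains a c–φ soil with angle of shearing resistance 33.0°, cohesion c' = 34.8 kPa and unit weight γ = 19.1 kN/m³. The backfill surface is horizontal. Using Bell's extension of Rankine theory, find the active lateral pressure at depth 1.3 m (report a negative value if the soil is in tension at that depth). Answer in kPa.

K_a = (1 − sin φ)/(1 + sin φ) = 0.2948.
σ_a = K_a γ z − 2c√K_a = 0.2948×19.1×1.3 − 2×34.8×0.5430 = -30.47 kPa.

-30.5 kPa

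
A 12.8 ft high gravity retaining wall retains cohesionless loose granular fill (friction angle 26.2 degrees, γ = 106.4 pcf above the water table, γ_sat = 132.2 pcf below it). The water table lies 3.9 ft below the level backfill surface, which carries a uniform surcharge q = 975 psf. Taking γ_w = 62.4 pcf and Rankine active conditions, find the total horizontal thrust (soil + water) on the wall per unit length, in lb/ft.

10100 lb/ft

K_a = tan²(45° − φ/2) = 0.3874.
γ' = 132.2 − 62.4 = 69.80 pcf. h₂ = H − d_w = 8.9 ft.
σ'_h: at surface K_a·q = 377.8; at WT K_a(q+γd_w) = 538.5; at base K_a(q+γd_w+γ'h₂) = 779.2 psf.
P₁ = ½(377.8+538.5)×3.9 = 1787; P₂ = ½(538.5+779.2)×8.9 = 5864; P_w = ½γ_w h₂² = 2471.
Total = 1787+5864+2471 = 10120 lb/ft.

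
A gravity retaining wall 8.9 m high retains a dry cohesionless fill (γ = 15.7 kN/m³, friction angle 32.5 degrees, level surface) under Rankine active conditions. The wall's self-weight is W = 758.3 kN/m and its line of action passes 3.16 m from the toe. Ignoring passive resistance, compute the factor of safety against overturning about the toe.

4.32

K_a = tan²(45° − 32.5°/2) = 0.3010.
P_a = ½K_aγH² = 0.5×0.3010×15.7×8.9² = 187.2 kN/m, acting at H/3 = 2.967 m above the base.
Overturning moment M_o = P_a × H/3 = 187.2 × 2.967 = 555.2.
Resisting moment M_r = W × 3.16 = 758.3 × 3.16 = 2396.
FS_overturning = M_r/M_o = 2396/555.2 = 4.316.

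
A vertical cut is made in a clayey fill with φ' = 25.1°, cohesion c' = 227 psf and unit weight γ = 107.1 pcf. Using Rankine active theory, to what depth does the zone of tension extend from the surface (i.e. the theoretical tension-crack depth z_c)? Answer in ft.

K_a = tan²(45° − 25.1°/2) = 0.4043; √K_a = 0.6358.
The active pressure is zero where K_a γ z = 2c√K_a, so z_c = 2c/(γ√K_a) = 2×227/(107.1×0.6358) = 6.667 ft.

6.67 ft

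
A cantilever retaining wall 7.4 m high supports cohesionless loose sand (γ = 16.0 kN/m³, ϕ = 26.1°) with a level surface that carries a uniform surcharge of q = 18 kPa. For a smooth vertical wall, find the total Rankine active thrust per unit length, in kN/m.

222 kN/m

K_a = tan²(45° − φ/2) = 0.3889.
Soil triangle: ½ K_a γ H² = 0.5×0.3889×16.0×7.4² = 170.4 kN/m.
Surcharge rectangle: K_a q H = 0.3889×18×7.4 = 51.81 kN/m.
Total = 170.4 + 51.81 = 222.2 kN/m.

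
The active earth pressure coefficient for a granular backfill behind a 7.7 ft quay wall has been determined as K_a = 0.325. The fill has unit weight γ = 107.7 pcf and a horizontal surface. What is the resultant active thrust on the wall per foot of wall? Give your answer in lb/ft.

1040 lb/ft

P = ½ K_a γ H² = 0.5 × 0.325 × 107.7 × 7.7² = 1038 lb/ft.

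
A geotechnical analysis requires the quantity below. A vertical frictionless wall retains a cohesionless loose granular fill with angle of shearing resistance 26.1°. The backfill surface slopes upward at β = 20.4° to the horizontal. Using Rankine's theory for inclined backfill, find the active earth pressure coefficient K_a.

K_a = cos β · (cos β − √(cos²β − cos²φ)) / (cos β + √(cos²β − cos²φ)).
cos β = 0.9373, cos φ = 0.8980, √(cos²β − cos²φ) = 0.2684.
K_a = 0.9373 × (0.9373 − 0.2684)/(0.9373 + 0.2684) = 0.5200.

0.520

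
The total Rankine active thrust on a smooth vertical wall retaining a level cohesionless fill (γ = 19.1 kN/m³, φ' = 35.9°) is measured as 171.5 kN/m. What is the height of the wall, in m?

8.30 m

K_a = 0.2607. P_a = ½ K_a γ H² ⇒ H = √(2P_a/(K_a γ)).
H = √(2×171.5/(0.2607×19.1)) = 8.299 m.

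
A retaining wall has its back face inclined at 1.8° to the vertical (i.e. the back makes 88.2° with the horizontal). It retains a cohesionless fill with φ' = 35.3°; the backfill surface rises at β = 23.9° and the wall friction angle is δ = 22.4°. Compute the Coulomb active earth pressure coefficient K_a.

0.366

K_a = sin²(α+φ) / [sin²α · sin(α−δ) · (1 + √{sin(φ+δ)sin(φ−β) / (sin(α−δ)sin(α+β))})²].
With α = 88.2°, φ = 35.3°, δ = 22.4°, β = 23.9°: K_a = 0.3657.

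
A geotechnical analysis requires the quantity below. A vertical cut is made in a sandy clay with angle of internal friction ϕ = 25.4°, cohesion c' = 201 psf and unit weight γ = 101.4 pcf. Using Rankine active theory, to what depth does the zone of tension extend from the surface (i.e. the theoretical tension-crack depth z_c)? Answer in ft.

K_a = tan²(45° − 25.4°/2) = 0.3996; √K_a = 0.6322.
The active pressure is zero where K_a γ z = 2c√K_a, so z_c = 2c/(γ√K_a) = 2×201/(101.4×0.6322) = 6.271 ft.

6.27 ft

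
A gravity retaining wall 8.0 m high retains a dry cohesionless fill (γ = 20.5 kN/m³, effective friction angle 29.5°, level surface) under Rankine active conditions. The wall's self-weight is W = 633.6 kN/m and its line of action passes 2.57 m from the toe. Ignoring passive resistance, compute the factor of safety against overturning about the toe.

K_a = tan²(45° − 29.5°/2) = 0.3401.
P_a = ½K_aγH² = 0.5×0.3401×20.5×8.0² = 223.1 kN/m, acting at H/3 = 2.667 m above the base.
Overturning moment M_o = P_a × H/3 = 223.1 × 2.667 = 595.0.
Resisting moment M_r = W × 2.57 = 633.6 × 2.57 = 1628.
FS_overturning = M_r/M_o = 1628/595.0 = 2.737.

2.74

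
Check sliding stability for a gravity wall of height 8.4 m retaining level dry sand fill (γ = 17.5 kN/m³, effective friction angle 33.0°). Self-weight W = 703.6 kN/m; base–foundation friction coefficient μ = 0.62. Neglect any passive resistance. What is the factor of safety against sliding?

K_a = tan²(45° − 33.0°/2) = 0.2948.
P_a = ½K_aγH² = 0.5×0.2948×17.5×8.4² = 182.0 kN/m, acting at H/3 = 2.800 m above the base.
FS_sliding = μW / P_a = 0.62×703.6 / 182.0 = 2.397.

2.40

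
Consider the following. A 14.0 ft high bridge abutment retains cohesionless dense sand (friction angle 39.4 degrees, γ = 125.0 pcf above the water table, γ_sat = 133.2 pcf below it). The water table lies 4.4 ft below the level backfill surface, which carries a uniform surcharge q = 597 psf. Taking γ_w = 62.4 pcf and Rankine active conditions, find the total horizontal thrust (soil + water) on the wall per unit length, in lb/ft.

K_a = tan²(45° − φ/2) = 0.2234.
γ' = 133.2 − 62.4 = 70.80 pcf. h₂ = H − d_w = 9.6 ft.
σ'_h: at surface K_a·q = 133.4; at WT K_a(q+γd_w) = 256.3; at base K_a(q+γd_w+γ'h₂) = 408.2 psf.
P₁ = ½(133.4+256.3)×4.4 = 857.3; P₂ = ½(256.3+408.2)×9.6 = 3189; P_w = ½γ_w h₂² = 2875.
Total = 857.3+3189+2875 = 6922 lb/ft.

6920 lb/ft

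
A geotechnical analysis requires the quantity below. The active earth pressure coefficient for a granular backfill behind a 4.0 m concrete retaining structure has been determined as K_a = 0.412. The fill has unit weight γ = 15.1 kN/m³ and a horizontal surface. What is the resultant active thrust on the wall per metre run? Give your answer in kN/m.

49.8 kN/m

P = ½ K_a γ H² = 0.5 × 0.412 × 15.1 × 4.0² = 49.77 kN/m.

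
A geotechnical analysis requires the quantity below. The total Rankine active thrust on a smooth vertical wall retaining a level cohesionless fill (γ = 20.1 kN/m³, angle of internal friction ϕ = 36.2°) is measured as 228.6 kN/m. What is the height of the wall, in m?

K_a = 0.2574. P_a = ½ K_a γ H² ⇒ H = √(2P_a/(K_a γ)).
H = √(2×228.6/(0.2574×20.1)) = 9.401 m.

9.40 m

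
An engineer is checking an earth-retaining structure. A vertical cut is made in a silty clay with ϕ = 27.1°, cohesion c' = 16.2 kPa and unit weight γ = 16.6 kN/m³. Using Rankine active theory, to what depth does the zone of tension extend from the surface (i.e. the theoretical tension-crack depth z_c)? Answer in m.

3.19 m

K_a = tan²(45° − 27.1°/2) = 0.3741; √K_a = 0.6116.
The active pressure is zero where K_a γ z = 2c√K_a, so z_c = 2c/(γ√K_a) = 2×16.2/(16.6×0.6116) = 3.191 m.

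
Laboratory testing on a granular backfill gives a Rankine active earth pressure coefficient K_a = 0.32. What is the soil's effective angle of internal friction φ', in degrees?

K_a = tan²(45° − φ/2) ⇒ 45° − φ/2 = arctan(√0.32) = 29.50°.
φ = 2(45° − 29.50°) = 31.01°.

31.0°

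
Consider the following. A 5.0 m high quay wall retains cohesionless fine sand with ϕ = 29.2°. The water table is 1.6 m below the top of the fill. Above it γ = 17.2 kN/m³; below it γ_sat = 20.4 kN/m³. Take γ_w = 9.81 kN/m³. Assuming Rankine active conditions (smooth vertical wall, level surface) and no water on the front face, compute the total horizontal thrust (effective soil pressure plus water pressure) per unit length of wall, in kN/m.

K_a = tan²(45° − φ/2) = 0.3442.
γ' = 20.4 − 9.81 = 10.59 kN/m³. Depth below WT = 3.4 m.
σ'_h at WT = K_a γ d_w = 9.473 kPa; at base = 9.473 + K_a γ' × 3.4 = 21.87 kPa.
P₁ (0–1.6 m) = ½×9.473×1.6 = 7.578. P₂ (1.6–5.0 m) = ½(9.473+21.87)×3.4 = 53.28.
P_w = ½ γ_w h₂² = 0.5×9.81×3.4² = 56.70. Total = 7.578+53.28+56.70 = 117.6 kN/m.

118 kN/m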